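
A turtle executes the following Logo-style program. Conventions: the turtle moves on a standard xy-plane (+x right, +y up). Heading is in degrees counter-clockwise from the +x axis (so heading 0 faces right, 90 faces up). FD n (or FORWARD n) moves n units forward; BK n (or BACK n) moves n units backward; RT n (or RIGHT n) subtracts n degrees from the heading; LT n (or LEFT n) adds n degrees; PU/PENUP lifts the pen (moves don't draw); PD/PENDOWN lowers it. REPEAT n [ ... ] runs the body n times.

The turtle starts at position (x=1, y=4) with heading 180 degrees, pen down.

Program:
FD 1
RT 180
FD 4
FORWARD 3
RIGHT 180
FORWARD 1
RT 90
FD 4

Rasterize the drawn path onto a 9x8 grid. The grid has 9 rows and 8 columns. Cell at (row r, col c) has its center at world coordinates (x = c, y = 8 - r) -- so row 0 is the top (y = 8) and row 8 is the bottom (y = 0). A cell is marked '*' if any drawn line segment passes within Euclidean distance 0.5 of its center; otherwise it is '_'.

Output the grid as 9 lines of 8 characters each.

Segment 0: (1,4) -> (0,4)
Segment 1: (0,4) -> (4,4)
Segment 2: (4,4) -> (7,4)
Segment 3: (7,4) -> (6,4)
Segment 4: (6,4) -> (6,8)

Answer: ______*_
______*_
______*_
______*_
********
________
________
________
________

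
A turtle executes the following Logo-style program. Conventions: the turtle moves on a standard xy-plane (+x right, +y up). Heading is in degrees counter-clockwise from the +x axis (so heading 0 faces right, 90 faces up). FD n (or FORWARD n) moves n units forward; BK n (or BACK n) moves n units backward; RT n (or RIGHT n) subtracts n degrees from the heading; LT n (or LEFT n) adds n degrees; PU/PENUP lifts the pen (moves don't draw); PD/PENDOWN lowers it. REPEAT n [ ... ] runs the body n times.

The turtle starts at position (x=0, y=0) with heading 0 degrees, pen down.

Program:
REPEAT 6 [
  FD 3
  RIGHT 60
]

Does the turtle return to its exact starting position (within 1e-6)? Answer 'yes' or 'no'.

Answer: yes

Derivation:
Executing turtle program step by step:
Start: pos=(0,0), heading=0, pen down
REPEAT 6 [
  -- iteration 1/6 --
  FD 3: (0,0) -> (3,0) [heading=0, draw]
  RT 60: heading 0 -> 300
  -- iteration 2/6 --
  FD 3: (3,0) -> (4.5,-2.598) [heading=300, draw]
  RT 60: heading 300 -> 240
  -- iteration 3/6 --
  FD 3: (4.5,-2.598) -> (3,-5.196) [heading=240, draw]
  RT 60: heading 240 -> 180
  -- iteration 4/6 --
  FD 3: (3,-5.196) -> (0,-5.196) [heading=180, draw]
  RT 60: heading 180 -> 120
  -- iteration 5/6 --
  FD 3: (0,-5.196) -> (-1.5,-2.598) [heading=120, draw]
  RT 60: heading 120 -> 60
  -- iteration 6/6 --
  FD 3: (-1.5,-2.598) -> (0,0) [heading=60, draw]
  RT 60: heading 60 -> 0
]
Final: pos=(0,0), heading=0, 6 segment(s) drawn

Start position: (0, 0)
Final position: (0, 0)
Distance = 0; < 1e-6 -> CLOSED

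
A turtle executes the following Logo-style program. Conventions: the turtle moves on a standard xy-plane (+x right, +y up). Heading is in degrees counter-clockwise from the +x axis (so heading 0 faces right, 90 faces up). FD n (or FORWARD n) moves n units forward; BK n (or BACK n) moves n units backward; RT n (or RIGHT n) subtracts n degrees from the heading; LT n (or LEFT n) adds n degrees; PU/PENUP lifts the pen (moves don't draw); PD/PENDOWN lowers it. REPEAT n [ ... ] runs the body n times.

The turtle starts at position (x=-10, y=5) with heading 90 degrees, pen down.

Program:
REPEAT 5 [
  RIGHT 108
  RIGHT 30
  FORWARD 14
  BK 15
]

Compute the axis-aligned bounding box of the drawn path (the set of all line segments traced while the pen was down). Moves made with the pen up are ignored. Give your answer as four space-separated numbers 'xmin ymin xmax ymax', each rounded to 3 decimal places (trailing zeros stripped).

Executing turtle program step by step:
Start: pos=(-10,5), heading=90, pen down
REPEAT 5 [
  -- iteration 1/5 --
  RT 108: heading 90 -> 342
  RT 30: heading 342 -> 312
  FD 14: (-10,5) -> (-0.632,-5.404) [heading=312, draw]
  BK 15: (-0.632,-5.404) -> (-10.669,5.743) [heading=312, draw]
  -- iteration 2/5 --
  RT 108: heading 312 -> 204
  RT 30: heading 204 -> 174
  FD 14: (-10.669,5.743) -> (-24.592,7.207) [heading=174, draw]
  BK 15: (-24.592,7.207) -> (-9.675,5.639) [heading=174, draw]
  -- iteration 3/5 --
  RT 108: heading 174 -> 66
  RT 30: heading 66 -> 36
  FD 14: (-9.675,5.639) -> (1.652,13.868) [heading=36, draw]
  BK 15: (1.652,13.868) -> (-10.484,5.051) [heading=36, draw]
  -- iteration 4/5 --
  RT 108: heading 36 -> 288
  RT 30: heading 288 -> 258
  FD 14: (-10.484,5.051) -> (-13.394,-8.643) [heading=258, draw]
  BK 15: (-13.394,-8.643) -> (-10.276,6.029) [heading=258, draw]
  -- iteration 5/5 --
  RT 108: heading 258 -> 150
  RT 30: heading 150 -> 120
  FD 14: (-10.276,6.029) -> (-17.276,18.153) [heading=120, draw]
  BK 15: (-17.276,18.153) -> (-9.776,5.163) [heading=120, draw]
]
Final: pos=(-9.776,5.163), heading=120, 10 segment(s) drawn

Segment endpoints: x in {-24.592, -17.276, -13.394, -10.669, -10.484, -10.276, -10, -9.776, -9.675, -0.632, 1.652}, y in {-8.643, -5.404, 5, 5.051, 5.163, 5.639, 5.743, 6.029, 7.207, 13.868, 18.153}
xmin=-24.592, ymin=-8.643, xmax=1.652, ymax=18.153

Answer: -24.592 -8.643 1.652 18.153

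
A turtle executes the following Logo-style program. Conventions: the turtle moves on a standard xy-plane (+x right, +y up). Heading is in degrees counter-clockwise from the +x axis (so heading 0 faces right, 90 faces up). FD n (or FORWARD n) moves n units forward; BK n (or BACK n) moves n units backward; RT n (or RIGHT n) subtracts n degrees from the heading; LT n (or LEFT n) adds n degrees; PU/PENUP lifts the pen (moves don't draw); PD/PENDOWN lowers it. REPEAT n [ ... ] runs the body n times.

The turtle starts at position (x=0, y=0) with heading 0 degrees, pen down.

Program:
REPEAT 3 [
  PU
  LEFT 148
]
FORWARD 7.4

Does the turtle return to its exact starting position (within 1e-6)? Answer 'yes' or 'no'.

Executing turtle program step by step:
Start: pos=(0,0), heading=0, pen down
REPEAT 3 [
  -- iteration 1/3 --
  PU: pen up
  LT 148: heading 0 -> 148
  -- iteration 2/3 --
  PU: pen up
  LT 148: heading 148 -> 296
  -- iteration 3/3 --
  PU: pen up
  LT 148: heading 296 -> 84
]
FD 7.4: (0,0) -> (0.774,7.359) [heading=84, move]
Final: pos=(0.774,7.359), heading=84, 0 segment(s) drawn

Start position: (0, 0)
Final position: (0.774, 7.359)
Distance = 7.4; >= 1e-6 -> NOT closed

Answer: no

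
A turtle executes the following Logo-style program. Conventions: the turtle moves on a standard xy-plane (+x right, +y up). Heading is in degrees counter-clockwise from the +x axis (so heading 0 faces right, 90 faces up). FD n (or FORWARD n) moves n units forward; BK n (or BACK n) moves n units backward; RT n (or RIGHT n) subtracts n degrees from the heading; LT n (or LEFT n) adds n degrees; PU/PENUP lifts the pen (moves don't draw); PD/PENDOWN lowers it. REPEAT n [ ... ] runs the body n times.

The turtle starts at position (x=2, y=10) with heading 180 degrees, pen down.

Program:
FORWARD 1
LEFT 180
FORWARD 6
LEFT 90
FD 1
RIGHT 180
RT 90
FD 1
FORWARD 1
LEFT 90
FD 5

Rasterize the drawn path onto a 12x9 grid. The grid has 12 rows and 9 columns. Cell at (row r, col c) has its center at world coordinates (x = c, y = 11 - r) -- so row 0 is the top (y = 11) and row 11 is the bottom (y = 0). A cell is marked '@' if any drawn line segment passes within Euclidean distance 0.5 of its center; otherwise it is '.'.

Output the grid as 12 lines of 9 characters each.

Segment 0: (2,10) -> (1,10)
Segment 1: (1,10) -> (7,10)
Segment 2: (7,10) -> (7,11)
Segment 3: (7,11) -> (6,11)
Segment 4: (6,11) -> (5,11)
Segment 5: (5,11) -> (5,6)

Answer: .....@@@.
.@@@@@@@.
.....@...
.....@...
.....@...
.....@...
.........
.........
.........
.........
.........
.........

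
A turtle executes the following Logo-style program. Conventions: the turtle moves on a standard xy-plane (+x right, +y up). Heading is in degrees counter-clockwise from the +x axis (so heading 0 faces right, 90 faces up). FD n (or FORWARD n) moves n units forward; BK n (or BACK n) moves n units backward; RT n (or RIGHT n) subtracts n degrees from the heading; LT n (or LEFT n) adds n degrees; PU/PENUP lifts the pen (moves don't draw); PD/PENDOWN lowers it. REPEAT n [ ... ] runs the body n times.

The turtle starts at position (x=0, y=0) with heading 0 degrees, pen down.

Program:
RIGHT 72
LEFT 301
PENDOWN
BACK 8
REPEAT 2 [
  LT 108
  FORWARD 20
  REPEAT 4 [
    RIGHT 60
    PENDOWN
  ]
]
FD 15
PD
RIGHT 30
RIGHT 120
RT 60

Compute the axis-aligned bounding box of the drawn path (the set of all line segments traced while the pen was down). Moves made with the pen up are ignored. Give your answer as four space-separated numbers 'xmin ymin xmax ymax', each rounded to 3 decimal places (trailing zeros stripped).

Executing turtle program step by step:
Start: pos=(0,0), heading=0, pen down
RT 72: heading 0 -> 288
LT 301: heading 288 -> 229
PD: pen down
BK 8: (0,0) -> (5.248,6.038) [heading=229, draw]
REPEAT 2 [
  -- iteration 1/2 --
  LT 108: heading 229 -> 337
  FD 20: (5.248,6.038) -> (23.659,-1.777) [heading=337, draw]
  REPEAT 4 [
    -- iteration 1/4 --
    RT 60: heading 337 -> 277
    PD: pen down
    -- iteration 2/4 --
    RT 60: heading 277 -> 217
    PD: pen down
    -- iteration 3/4 --
    RT 60: heading 217 -> 157
    PD: pen down
    -- iteration 4/4 --
    RT 60: heading 157 -> 97
    PD: pen down
  ]
  -- iteration 2/2 --
  LT 108: heading 97 -> 205
  FD 20: (23.659,-1.777) -> (5.532,-10.229) [heading=205, draw]
  REPEAT 4 [
    -- iteration 1/4 --
    RT 60: heading 205 -> 145
    PD: pen down
    -- iteration 2/4 --
    RT 60: heading 145 -> 85
    PD: pen down
    -- iteration 3/4 --
    RT 60: heading 85 -> 25
    PD: pen down
    -- iteration 4/4 --
    RT 60: heading 25 -> 325
    PD: pen down
  ]
]
FD 15: (5.532,-10.229) -> (17.82,-18.833) [heading=325, draw]
PD: pen down
RT 30: heading 325 -> 295
RT 120: heading 295 -> 175
RT 60: heading 175 -> 115
Final: pos=(17.82,-18.833), heading=115, 4 segment(s) drawn

Segment endpoints: x in {0, 5.248, 5.532, 17.82, 23.659}, y in {-18.833, -10.229, -1.777, 0, 6.038}
xmin=0, ymin=-18.833, xmax=23.659, ymax=6.038

Answer: 0 -18.833 23.659 6.038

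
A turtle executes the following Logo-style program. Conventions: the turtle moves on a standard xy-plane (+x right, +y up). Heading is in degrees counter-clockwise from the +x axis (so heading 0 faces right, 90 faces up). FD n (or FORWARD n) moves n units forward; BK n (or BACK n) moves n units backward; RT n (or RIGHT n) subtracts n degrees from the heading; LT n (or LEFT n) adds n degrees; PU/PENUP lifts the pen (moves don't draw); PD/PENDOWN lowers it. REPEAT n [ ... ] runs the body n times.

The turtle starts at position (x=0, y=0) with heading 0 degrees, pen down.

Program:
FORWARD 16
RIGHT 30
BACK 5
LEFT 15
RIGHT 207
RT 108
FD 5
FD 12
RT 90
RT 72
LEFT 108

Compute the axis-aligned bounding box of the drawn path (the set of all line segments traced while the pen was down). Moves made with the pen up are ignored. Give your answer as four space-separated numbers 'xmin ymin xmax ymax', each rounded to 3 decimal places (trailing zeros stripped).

Answer: 0 0 26.392 11

Derivation:
Executing turtle program step by step:
Start: pos=(0,0), heading=0, pen down
FD 16: (0,0) -> (16,0) [heading=0, draw]
RT 30: heading 0 -> 330
BK 5: (16,0) -> (11.67,2.5) [heading=330, draw]
LT 15: heading 330 -> 345
RT 207: heading 345 -> 138
RT 108: heading 138 -> 30
FD 5: (11.67,2.5) -> (16,5) [heading=30, draw]
FD 12: (16,5) -> (26.392,11) [heading=30, draw]
RT 90: heading 30 -> 300
RT 72: heading 300 -> 228
LT 108: heading 228 -> 336
Final: pos=(26.392,11), heading=336, 4 segment(s) drawn

Segment endpoints: x in {0, 11.67, 16, 16, 26.392}, y in {0, 2.5, 5, 11}
xmin=0, ymin=0, xmax=26.392, ymax=11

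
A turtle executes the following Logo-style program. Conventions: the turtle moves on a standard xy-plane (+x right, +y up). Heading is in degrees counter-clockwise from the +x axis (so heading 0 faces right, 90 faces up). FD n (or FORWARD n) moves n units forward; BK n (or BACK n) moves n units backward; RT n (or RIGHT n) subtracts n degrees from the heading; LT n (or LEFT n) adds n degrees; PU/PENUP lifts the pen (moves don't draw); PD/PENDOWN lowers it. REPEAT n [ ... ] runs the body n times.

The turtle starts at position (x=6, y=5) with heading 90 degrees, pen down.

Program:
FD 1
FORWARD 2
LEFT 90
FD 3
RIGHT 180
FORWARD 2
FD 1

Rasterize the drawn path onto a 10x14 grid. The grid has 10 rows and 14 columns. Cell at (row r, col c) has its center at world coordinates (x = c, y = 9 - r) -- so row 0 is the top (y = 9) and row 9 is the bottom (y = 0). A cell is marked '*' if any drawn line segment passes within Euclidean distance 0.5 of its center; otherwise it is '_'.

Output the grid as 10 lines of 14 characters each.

Answer: ______________
___****_______
______*_______
______*_______
______*_______
______________
______________
______________
______________
______________

Derivation:
Segment 0: (6,5) -> (6,6)
Segment 1: (6,6) -> (6,8)
Segment 2: (6,8) -> (3,8)
Segment 3: (3,8) -> (5,8)
Segment 4: (5,8) -> (6,8)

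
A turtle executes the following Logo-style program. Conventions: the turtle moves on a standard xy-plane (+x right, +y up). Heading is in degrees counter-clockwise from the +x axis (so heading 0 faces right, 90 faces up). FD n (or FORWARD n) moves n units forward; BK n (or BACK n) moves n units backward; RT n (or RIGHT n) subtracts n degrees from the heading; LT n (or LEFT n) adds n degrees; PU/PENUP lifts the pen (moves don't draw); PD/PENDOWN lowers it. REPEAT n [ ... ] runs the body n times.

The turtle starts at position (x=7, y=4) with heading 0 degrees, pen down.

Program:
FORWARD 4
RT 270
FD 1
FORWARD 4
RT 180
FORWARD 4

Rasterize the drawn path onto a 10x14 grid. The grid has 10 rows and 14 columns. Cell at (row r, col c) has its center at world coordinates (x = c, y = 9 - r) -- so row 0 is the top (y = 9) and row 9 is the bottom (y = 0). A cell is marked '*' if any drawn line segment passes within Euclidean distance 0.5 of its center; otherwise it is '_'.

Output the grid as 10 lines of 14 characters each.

Answer: ___________*__
___________*__
___________*__
___________*__
___________*__
_______*****__
______________
______________
______________
______________

Derivation:
Segment 0: (7,4) -> (11,4)
Segment 1: (11,4) -> (11,5)
Segment 2: (11,5) -> (11,9)
Segment 3: (11,9) -> (11,5)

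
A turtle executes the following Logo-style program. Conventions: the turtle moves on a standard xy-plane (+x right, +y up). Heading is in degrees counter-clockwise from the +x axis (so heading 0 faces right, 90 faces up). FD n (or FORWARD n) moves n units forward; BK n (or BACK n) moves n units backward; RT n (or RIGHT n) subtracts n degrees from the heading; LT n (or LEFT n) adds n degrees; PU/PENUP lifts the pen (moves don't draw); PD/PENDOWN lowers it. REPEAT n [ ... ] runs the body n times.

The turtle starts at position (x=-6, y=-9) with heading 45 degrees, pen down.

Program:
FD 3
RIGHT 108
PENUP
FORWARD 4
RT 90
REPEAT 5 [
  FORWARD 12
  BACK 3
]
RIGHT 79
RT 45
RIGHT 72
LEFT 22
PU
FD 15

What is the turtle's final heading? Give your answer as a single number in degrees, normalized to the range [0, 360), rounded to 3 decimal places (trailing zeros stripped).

Executing turtle program step by step:
Start: pos=(-6,-9), heading=45, pen down
FD 3: (-6,-9) -> (-3.879,-6.879) [heading=45, draw]
RT 108: heading 45 -> 297
PU: pen up
FD 4: (-3.879,-6.879) -> (-2.063,-10.443) [heading=297, move]
RT 90: heading 297 -> 207
REPEAT 5 [
  -- iteration 1/5 --
  FD 12: (-2.063,-10.443) -> (-12.755,-15.891) [heading=207, move]
  BK 3: (-12.755,-15.891) -> (-10.082,-14.529) [heading=207, move]
  -- iteration 2/5 --
  FD 12: (-10.082,-14.529) -> (-20.774,-19.977) [heading=207, move]
  BK 3: (-20.774,-19.977) -> (-18.101,-18.615) [heading=207, move]
  -- iteration 3/5 --
  FD 12: (-18.101,-18.615) -> (-28.793,-24.062) [heading=207, move]
  BK 3: (-28.793,-24.062) -> (-26.12,-22.7) [heading=207, move]
  -- iteration 4/5 --
  FD 12: (-26.12,-22.7) -> (-36.812,-28.148) [heading=207, move]
  BK 3: (-36.812,-28.148) -> (-34.139,-26.786) [heading=207, move]
  -- iteration 5/5 --
  FD 12: (-34.139,-26.786) -> (-44.831,-32.234) [heading=207, move]
  BK 3: (-44.831,-32.234) -> (-42.158,-30.872) [heading=207, move]
]
RT 79: heading 207 -> 128
RT 45: heading 128 -> 83
RT 72: heading 83 -> 11
LT 22: heading 11 -> 33
PU: pen up
FD 15: (-42.158,-30.872) -> (-29.578,-22.703) [heading=33, move]
Final: pos=(-29.578,-22.703), heading=33, 1 segment(s) drawn

Answer: 33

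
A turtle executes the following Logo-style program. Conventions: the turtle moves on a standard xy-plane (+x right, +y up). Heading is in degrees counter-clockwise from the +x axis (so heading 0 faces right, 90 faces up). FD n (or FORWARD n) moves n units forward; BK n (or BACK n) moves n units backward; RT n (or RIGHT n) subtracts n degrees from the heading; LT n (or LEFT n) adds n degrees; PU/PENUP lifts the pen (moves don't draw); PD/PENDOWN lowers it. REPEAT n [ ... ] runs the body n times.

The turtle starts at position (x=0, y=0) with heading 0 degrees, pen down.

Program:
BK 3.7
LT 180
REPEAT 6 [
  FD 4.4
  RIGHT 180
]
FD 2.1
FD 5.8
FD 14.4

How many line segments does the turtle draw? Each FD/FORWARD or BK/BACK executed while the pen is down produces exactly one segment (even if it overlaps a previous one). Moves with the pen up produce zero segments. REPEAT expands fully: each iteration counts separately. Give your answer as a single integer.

Executing turtle program step by step:
Start: pos=(0,0), heading=0, pen down
BK 3.7: (0,0) -> (-3.7,0) [heading=0, draw]
LT 180: heading 0 -> 180
REPEAT 6 [
  -- iteration 1/6 --
  FD 4.4: (-3.7,0) -> (-8.1,0) [heading=180, draw]
  RT 180: heading 180 -> 0
  -- iteration 2/6 --
  FD 4.4: (-8.1,0) -> (-3.7,0) [heading=0, draw]
  RT 180: heading 0 -> 180
  -- iteration 3/6 --
  FD 4.4: (-3.7,0) -> (-8.1,0) [heading=180, draw]
  RT 180: heading 180 -> 0
  -- iteration 4/6 --
  FD 4.4: (-8.1,0) -> (-3.7,0) [heading=0, draw]
  RT 180: heading 0 -> 180
  -- iteration 5/6 --
  FD 4.4: (-3.7,0) -> (-8.1,0) [heading=180, draw]
  RT 180: heading 180 -> 0
  -- iteration 6/6 --
  FD 4.4: (-8.1,0) -> (-3.7,0) [heading=0, draw]
  RT 180: heading 0 -> 180
]
FD 2.1: (-3.7,0) -> (-5.8,0) [heading=180, draw]
FD 5.8: (-5.8,0) -> (-11.6,0) [heading=180, draw]
FD 14.4: (-11.6,0) -> (-26,0) [heading=180, draw]
Final: pos=(-26,0), heading=180, 10 segment(s) drawn
Segments drawn: 10

Answer: 10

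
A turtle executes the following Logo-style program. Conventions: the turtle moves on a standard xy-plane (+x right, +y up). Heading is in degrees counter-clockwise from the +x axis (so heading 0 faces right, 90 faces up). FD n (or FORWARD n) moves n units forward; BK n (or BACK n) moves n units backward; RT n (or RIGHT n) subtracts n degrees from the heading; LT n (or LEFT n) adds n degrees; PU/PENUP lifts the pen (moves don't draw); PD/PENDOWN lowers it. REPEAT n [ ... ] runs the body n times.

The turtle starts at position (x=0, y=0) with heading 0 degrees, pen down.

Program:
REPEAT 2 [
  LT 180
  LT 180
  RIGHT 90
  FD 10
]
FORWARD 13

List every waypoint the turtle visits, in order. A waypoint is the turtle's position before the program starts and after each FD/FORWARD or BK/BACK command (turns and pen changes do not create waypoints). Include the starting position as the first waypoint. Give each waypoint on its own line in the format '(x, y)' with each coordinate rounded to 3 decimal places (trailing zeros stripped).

Executing turtle program step by step:
Start: pos=(0,0), heading=0, pen down
REPEAT 2 [
  -- iteration 1/2 --
  LT 180: heading 0 -> 180
  LT 180: heading 180 -> 0
  RT 90: heading 0 -> 270
  FD 10: (0,0) -> (0,-10) [heading=270, draw]
  -- iteration 2/2 --
  LT 180: heading 270 -> 90
  LT 180: heading 90 -> 270
  RT 90: heading 270 -> 180
  FD 10: (0,-10) -> (-10,-10) [heading=180, draw]
]
FD 13: (-10,-10) -> (-23,-10) [heading=180, draw]
Final: pos=(-23,-10), heading=180, 3 segment(s) drawn
Waypoints (4 total):
(0, 0)
(0, -10)
(-10, -10)
(-23, -10)

Answer: (0, 0)
(0, -10)
(-10, -10)
(-23, -10)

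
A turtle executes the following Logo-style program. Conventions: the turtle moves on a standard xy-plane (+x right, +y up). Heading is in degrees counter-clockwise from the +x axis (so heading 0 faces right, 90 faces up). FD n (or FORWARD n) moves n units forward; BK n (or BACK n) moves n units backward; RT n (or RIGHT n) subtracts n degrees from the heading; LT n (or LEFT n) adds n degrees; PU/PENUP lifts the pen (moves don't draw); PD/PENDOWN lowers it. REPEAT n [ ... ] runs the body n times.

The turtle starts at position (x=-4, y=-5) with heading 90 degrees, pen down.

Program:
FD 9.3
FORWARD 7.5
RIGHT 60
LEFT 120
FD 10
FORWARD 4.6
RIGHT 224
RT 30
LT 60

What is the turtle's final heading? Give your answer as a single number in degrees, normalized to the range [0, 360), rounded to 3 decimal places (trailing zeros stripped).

Executing turtle program step by step:
Start: pos=(-4,-5), heading=90, pen down
FD 9.3: (-4,-5) -> (-4,4.3) [heading=90, draw]
FD 7.5: (-4,4.3) -> (-4,11.8) [heading=90, draw]
RT 60: heading 90 -> 30
LT 120: heading 30 -> 150
FD 10: (-4,11.8) -> (-12.66,16.8) [heading=150, draw]
FD 4.6: (-12.66,16.8) -> (-16.644,19.1) [heading=150, draw]
RT 224: heading 150 -> 286
RT 30: heading 286 -> 256
LT 60: heading 256 -> 316
Final: pos=(-16.644,19.1), heading=316, 4 segment(s) drawn

Answer: 316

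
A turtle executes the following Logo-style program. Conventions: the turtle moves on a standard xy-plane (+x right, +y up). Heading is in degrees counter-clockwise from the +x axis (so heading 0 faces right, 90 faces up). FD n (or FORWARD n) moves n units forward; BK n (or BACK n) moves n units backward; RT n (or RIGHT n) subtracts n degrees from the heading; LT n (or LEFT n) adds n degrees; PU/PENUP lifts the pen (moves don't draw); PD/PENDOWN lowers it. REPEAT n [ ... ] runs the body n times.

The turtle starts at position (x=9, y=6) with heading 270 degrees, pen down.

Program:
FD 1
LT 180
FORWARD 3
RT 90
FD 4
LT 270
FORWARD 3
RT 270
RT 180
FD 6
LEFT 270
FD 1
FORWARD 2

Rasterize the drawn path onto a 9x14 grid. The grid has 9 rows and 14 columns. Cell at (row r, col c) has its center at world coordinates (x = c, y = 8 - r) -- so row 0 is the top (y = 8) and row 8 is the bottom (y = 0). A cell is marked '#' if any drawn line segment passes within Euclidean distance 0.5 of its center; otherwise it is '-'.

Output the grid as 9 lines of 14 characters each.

Answer: -------#-#####
-------#-#---#
-------#-#---#
-------#######
--------------
--------------
--------------
--------------
--------------

Derivation:
Segment 0: (9,6) -> (9,5)
Segment 1: (9,5) -> (9,8)
Segment 2: (9,8) -> (13,8)
Segment 3: (13,8) -> (13,5)
Segment 4: (13,5) -> (7,5)
Segment 5: (7,5) -> (7,6)
Segment 6: (7,6) -> (7,8)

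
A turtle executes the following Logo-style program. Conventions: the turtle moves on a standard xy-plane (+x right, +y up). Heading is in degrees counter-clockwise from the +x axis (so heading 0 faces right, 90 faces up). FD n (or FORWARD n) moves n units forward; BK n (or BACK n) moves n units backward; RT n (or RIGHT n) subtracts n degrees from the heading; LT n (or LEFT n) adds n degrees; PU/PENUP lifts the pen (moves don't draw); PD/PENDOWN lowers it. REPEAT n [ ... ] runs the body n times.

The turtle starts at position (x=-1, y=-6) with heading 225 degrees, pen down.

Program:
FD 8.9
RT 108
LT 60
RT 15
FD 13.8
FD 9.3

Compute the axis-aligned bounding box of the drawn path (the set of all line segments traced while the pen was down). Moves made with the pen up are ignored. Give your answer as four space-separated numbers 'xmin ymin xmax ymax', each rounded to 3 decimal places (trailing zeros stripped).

Executing turtle program step by step:
Start: pos=(-1,-6), heading=225, pen down
FD 8.9: (-1,-6) -> (-7.293,-12.293) [heading=225, draw]
RT 108: heading 225 -> 117
LT 60: heading 117 -> 177
RT 15: heading 177 -> 162
FD 13.8: (-7.293,-12.293) -> (-20.418,-8.029) [heading=162, draw]
FD 9.3: (-20.418,-8.029) -> (-29.263,-5.155) [heading=162, draw]
Final: pos=(-29.263,-5.155), heading=162, 3 segment(s) drawn

Segment endpoints: x in {-29.263, -20.418, -7.293, -1}, y in {-12.293, -8.029, -6, -5.155}
xmin=-29.263, ymin=-12.293, xmax=-1, ymax=-5.155

Answer: -29.263 -12.293 -1 -5.155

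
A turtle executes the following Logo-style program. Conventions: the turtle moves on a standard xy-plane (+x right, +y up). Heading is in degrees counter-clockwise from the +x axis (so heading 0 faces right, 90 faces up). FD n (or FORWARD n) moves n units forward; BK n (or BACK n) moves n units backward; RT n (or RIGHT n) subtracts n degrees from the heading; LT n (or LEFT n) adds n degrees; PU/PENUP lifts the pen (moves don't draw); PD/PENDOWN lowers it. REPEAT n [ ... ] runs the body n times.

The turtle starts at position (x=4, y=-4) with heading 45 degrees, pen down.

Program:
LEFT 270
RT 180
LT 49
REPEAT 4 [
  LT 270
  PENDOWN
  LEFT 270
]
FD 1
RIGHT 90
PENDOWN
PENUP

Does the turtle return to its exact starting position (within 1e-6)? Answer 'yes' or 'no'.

Executing turtle program step by step:
Start: pos=(4,-4), heading=45, pen down
LT 270: heading 45 -> 315
RT 180: heading 315 -> 135
LT 49: heading 135 -> 184
REPEAT 4 [
  -- iteration 1/4 --
  LT 270: heading 184 -> 94
  PD: pen down
  LT 270: heading 94 -> 4
  -- iteration 2/4 --
  LT 270: heading 4 -> 274
  PD: pen down
  LT 270: heading 274 -> 184
  -- iteration 3/4 --
  LT 270: heading 184 -> 94
  PD: pen down
  LT 270: heading 94 -> 4
  -- iteration 4/4 --
  LT 270: heading 4 -> 274
  PD: pen down
  LT 270: heading 274 -> 184
]
FD 1: (4,-4) -> (3.002,-4.07) [heading=184, draw]
RT 90: heading 184 -> 94
PD: pen down
PU: pen up
Final: pos=(3.002,-4.07), heading=94, 1 segment(s) drawn

Start position: (4, -4)
Final position: (3.002, -4.07)
Distance = 1; >= 1e-6 -> NOT closed

Answer: no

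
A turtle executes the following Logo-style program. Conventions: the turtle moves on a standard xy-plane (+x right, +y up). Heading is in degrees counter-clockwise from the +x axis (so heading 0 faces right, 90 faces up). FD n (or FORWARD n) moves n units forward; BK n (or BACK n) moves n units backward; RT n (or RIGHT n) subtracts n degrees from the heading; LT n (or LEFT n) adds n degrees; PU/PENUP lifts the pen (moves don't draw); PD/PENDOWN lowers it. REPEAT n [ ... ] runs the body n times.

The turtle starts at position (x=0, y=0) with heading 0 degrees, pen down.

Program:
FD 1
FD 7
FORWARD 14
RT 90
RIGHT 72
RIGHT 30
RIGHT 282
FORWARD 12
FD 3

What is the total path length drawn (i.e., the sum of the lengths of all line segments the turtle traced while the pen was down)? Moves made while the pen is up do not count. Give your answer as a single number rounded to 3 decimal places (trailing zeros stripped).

Executing turtle program step by step:
Start: pos=(0,0), heading=0, pen down
FD 1: (0,0) -> (1,0) [heading=0, draw]
FD 7: (1,0) -> (8,0) [heading=0, draw]
FD 14: (8,0) -> (22,0) [heading=0, draw]
RT 90: heading 0 -> 270
RT 72: heading 270 -> 198
RT 30: heading 198 -> 168
RT 282: heading 168 -> 246
FD 12: (22,0) -> (17.119,-10.963) [heading=246, draw]
FD 3: (17.119,-10.963) -> (15.899,-13.703) [heading=246, draw]
Final: pos=(15.899,-13.703), heading=246, 5 segment(s) drawn

Segment lengths:
  seg 1: (0,0) -> (1,0), length = 1
  seg 2: (1,0) -> (8,0), length = 7
  seg 3: (8,0) -> (22,0), length = 14
  seg 4: (22,0) -> (17.119,-10.963), length = 12
  seg 5: (17.119,-10.963) -> (15.899,-13.703), length = 3
Total = 37

Answer: 37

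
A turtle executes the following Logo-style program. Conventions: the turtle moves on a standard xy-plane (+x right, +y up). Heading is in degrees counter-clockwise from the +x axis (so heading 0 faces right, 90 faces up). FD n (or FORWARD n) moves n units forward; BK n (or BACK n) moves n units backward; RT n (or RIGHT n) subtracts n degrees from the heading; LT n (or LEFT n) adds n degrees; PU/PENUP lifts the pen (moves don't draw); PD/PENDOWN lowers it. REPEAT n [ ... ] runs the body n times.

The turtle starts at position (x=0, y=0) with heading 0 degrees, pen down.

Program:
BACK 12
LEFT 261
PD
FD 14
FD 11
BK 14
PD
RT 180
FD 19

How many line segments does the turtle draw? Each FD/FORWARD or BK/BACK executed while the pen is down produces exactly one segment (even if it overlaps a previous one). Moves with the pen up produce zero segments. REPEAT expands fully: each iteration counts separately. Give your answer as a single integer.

Answer: 5

Derivation:
Executing turtle program step by step:
Start: pos=(0,0), heading=0, pen down
BK 12: (0,0) -> (-12,0) [heading=0, draw]
LT 261: heading 0 -> 261
PD: pen down
FD 14: (-12,0) -> (-14.19,-13.828) [heading=261, draw]
FD 11: (-14.19,-13.828) -> (-15.911,-24.692) [heading=261, draw]
BK 14: (-15.911,-24.692) -> (-13.721,-10.865) [heading=261, draw]
PD: pen down
RT 180: heading 261 -> 81
FD 19: (-13.721,-10.865) -> (-10.749,7.902) [heading=81, draw]
Final: pos=(-10.749,7.902), heading=81, 5 segment(s) drawn
Segments drawn: 5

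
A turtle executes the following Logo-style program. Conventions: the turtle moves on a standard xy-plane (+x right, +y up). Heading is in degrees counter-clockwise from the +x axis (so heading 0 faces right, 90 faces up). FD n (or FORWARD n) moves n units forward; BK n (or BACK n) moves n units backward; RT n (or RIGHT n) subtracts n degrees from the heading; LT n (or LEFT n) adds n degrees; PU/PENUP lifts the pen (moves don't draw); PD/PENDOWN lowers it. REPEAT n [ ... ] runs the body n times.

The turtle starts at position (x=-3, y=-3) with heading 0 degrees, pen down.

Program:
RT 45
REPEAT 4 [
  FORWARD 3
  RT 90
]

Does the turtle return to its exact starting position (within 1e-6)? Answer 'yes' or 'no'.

Answer: yes

Derivation:
Executing turtle program step by step:
Start: pos=(-3,-3), heading=0, pen down
RT 45: heading 0 -> 315
REPEAT 4 [
  -- iteration 1/4 --
  FD 3: (-3,-3) -> (-0.879,-5.121) [heading=315, draw]
  RT 90: heading 315 -> 225
  -- iteration 2/4 --
  FD 3: (-0.879,-5.121) -> (-3,-7.243) [heading=225, draw]
  RT 90: heading 225 -> 135
  -- iteration 3/4 --
  FD 3: (-3,-7.243) -> (-5.121,-5.121) [heading=135, draw]
  RT 90: heading 135 -> 45
  -- iteration 4/4 --
  FD 3: (-5.121,-5.121) -> (-3,-3) [heading=45, draw]
  RT 90: heading 45 -> 315
]
Final: pos=(-3,-3), heading=315, 4 segment(s) drawn

Start position: (-3, -3)
Final position: (-3, -3)
Distance = 0; < 1e-6 -> CLOSED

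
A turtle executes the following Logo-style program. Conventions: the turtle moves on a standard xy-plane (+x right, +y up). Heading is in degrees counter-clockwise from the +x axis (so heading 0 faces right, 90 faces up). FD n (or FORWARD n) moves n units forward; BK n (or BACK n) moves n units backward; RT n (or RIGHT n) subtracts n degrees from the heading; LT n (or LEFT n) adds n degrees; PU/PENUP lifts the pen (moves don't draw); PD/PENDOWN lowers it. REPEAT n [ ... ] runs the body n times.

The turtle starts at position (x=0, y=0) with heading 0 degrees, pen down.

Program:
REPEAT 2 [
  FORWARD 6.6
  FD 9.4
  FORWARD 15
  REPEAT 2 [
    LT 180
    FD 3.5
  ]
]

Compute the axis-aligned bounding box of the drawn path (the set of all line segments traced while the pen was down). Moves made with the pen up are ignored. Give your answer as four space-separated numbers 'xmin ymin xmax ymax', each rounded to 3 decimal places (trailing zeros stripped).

Answer: 0 0 62 0

Derivation:
Executing turtle program step by step:
Start: pos=(0,0), heading=0, pen down
REPEAT 2 [
  -- iteration 1/2 --
  FD 6.6: (0,0) -> (6.6,0) [heading=0, draw]
  FD 9.4: (6.6,0) -> (16,0) [heading=0, draw]
  FD 15: (16,0) -> (31,0) [heading=0, draw]
  REPEAT 2 [
    -- iteration 1/2 --
    LT 180: heading 0 -> 180
    FD 3.5: (31,0) -> (27.5,0) [heading=180, draw]
    -- iteration 2/2 --
    LT 180: heading 180 -> 0
    FD 3.5: (27.5,0) -> (31,0) [heading=0, draw]
  ]
  -- iteration 2/2 --
  FD 6.6: (31,0) -> (37.6,0) [heading=0, draw]
  FD 9.4: (37.6,0) -> (47,0) [heading=0, draw]
  FD 15: (47,0) -> (62,0) [heading=0, draw]
  REPEAT 2 [
    -- iteration 1/2 --
    LT 180: heading 0 -> 180
    FD 3.5: (62,0) -> (58.5,0) [heading=180, draw]
    -- iteration 2/2 --
    LT 180: heading 180 -> 0
    FD 3.5: (58.5,0) -> (62,0) [heading=0, draw]
  ]
]
Final: pos=(62,0), heading=0, 10 segment(s) drawn

Segment endpoints: x in {0, 6.6, 16, 27.5, 31, 37.6, 47, 58.5, 62}, y in {0, 0, 0, 0, 0, 0, 0, 0}
xmin=0, ymin=0, xmax=62, ymax=0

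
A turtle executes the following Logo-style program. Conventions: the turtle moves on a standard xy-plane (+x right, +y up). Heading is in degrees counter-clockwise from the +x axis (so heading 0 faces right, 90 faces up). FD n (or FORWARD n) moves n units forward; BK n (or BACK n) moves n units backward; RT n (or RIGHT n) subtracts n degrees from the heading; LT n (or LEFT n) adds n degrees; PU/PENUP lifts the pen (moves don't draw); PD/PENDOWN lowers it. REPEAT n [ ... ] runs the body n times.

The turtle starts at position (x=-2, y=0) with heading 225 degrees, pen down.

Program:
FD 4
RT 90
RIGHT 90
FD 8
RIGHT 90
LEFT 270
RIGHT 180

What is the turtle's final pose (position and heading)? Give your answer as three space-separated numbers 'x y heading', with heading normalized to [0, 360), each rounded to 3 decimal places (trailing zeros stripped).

Executing turtle program step by step:
Start: pos=(-2,0), heading=225, pen down
FD 4: (-2,0) -> (-4.828,-2.828) [heading=225, draw]
RT 90: heading 225 -> 135
RT 90: heading 135 -> 45
FD 8: (-4.828,-2.828) -> (0.828,2.828) [heading=45, draw]
RT 90: heading 45 -> 315
LT 270: heading 315 -> 225
RT 180: heading 225 -> 45
Final: pos=(0.828,2.828), heading=45, 2 segment(s) drawn

Answer: 0.828 2.828 45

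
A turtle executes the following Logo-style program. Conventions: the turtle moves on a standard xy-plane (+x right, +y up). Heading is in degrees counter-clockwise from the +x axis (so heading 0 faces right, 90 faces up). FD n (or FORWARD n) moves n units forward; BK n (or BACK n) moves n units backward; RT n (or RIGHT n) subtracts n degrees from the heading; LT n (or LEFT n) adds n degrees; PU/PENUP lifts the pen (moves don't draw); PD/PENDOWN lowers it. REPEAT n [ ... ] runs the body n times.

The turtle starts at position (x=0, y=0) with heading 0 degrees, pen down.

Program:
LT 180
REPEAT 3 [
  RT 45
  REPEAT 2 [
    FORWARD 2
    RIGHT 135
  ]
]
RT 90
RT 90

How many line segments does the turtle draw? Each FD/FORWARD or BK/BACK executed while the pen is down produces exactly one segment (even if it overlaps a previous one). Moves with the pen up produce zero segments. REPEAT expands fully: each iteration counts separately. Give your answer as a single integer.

Answer: 6

Derivation:
Executing turtle program step by step:
Start: pos=(0,0), heading=0, pen down
LT 180: heading 0 -> 180
REPEAT 3 [
  -- iteration 1/3 --
  RT 45: heading 180 -> 135
  REPEAT 2 [
    -- iteration 1/2 --
    FD 2: (0,0) -> (-1.414,1.414) [heading=135, draw]
    RT 135: heading 135 -> 0
    -- iteration 2/2 --
    FD 2: (-1.414,1.414) -> (0.586,1.414) [heading=0, draw]
    RT 135: heading 0 -> 225
  ]
  -- iteration 2/3 --
  RT 45: heading 225 -> 180
  REPEAT 2 [
    -- iteration 1/2 --
    FD 2: (0.586,1.414) -> (-1.414,1.414) [heading=180, draw]
    RT 135: heading 180 -> 45
    -- iteration 2/2 --
    FD 2: (-1.414,1.414) -> (0,2.828) [heading=45, draw]
    RT 135: heading 45 -> 270
  ]
  -- iteration 3/3 --
  RT 45: heading 270 -> 225
  REPEAT 2 [
    -- iteration 1/2 --
    FD 2: (0,2.828) -> (-1.414,1.414) [heading=225, draw]
    RT 135: heading 225 -> 90
    -- iteration 2/2 --
    FD 2: (-1.414,1.414) -> (-1.414,3.414) [heading=90, draw]
    RT 135: heading 90 -> 315
  ]
]
RT 90: heading 315 -> 225
RT 90: heading 225 -> 135
Final: pos=(-1.414,3.414), heading=135, 6 segment(s) drawn
Segments drawn: 6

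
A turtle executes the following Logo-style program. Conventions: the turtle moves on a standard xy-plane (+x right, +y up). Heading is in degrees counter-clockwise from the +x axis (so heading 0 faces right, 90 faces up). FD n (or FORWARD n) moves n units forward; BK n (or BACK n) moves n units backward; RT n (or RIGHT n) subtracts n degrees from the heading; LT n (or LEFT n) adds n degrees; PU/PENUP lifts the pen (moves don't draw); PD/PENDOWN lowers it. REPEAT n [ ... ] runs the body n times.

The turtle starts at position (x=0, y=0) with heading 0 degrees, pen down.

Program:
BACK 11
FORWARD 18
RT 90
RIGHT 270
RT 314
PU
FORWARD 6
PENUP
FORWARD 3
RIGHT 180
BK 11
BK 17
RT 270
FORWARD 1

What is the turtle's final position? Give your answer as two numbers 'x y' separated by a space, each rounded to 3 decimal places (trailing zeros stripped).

Answer: 33.422 25.921

Derivation:
Executing turtle program step by step:
Start: pos=(0,0), heading=0, pen down
BK 11: (0,0) -> (-11,0) [heading=0, draw]
FD 18: (-11,0) -> (7,0) [heading=0, draw]
RT 90: heading 0 -> 270
RT 270: heading 270 -> 0
RT 314: heading 0 -> 46
PU: pen up
FD 6: (7,0) -> (11.168,4.316) [heading=46, move]
PU: pen up
FD 3: (11.168,4.316) -> (13.252,6.474) [heading=46, move]
RT 180: heading 46 -> 226
BK 11: (13.252,6.474) -> (20.893,14.387) [heading=226, move]
BK 17: (20.893,14.387) -> (32.702,26.616) [heading=226, move]
RT 270: heading 226 -> 316
FD 1: (32.702,26.616) -> (33.422,25.921) [heading=316, move]
Final: pos=(33.422,25.921), heading=316, 2 segment(s) drawn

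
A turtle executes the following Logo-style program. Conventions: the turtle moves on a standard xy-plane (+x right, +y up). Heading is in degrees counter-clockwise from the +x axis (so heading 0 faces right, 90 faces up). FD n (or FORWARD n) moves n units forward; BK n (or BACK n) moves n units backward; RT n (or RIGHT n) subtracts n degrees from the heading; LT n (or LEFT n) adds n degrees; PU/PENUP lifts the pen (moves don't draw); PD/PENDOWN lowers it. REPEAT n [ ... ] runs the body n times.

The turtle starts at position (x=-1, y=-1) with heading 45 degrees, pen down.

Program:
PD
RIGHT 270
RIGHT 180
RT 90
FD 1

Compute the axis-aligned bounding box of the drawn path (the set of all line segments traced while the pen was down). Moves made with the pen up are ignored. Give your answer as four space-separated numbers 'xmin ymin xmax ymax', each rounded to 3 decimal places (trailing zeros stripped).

Executing turtle program step by step:
Start: pos=(-1,-1), heading=45, pen down
PD: pen down
RT 270: heading 45 -> 135
RT 180: heading 135 -> 315
RT 90: heading 315 -> 225
FD 1: (-1,-1) -> (-1.707,-1.707) [heading=225, draw]
Final: pos=(-1.707,-1.707), heading=225, 1 segment(s) drawn

Segment endpoints: x in {-1.707, -1}, y in {-1.707, -1}
xmin=-1.707, ymin=-1.707, xmax=-1, ymax=-1

Answer: -1.707 -1.707 -1 -1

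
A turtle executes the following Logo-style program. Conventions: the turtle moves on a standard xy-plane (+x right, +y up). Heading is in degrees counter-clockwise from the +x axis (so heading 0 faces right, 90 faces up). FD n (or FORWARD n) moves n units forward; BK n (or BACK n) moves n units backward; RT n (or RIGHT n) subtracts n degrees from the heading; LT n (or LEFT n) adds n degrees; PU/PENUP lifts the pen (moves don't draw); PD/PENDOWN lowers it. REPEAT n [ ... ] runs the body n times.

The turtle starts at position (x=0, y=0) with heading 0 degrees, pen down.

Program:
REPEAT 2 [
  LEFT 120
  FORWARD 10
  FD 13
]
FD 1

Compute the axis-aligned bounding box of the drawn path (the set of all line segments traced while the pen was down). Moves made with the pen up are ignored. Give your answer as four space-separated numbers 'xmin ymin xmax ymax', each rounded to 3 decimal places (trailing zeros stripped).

Answer: -23.5 -0.866 0 19.919

Derivation:
Executing turtle program step by step:
Start: pos=(0,0), heading=0, pen down
REPEAT 2 [
  -- iteration 1/2 --
  LT 120: heading 0 -> 120
  FD 10: (0,0) -> (-5,8.66) [heading=120, draw]
  FD 13: (-5,8.66) -> (-11.5,19.919) [heading=120, draw]
  -- iteration 2/2 --
  LT 120: heading 120 -> 240
  FD 10: (-11.5,19.919) -> (-16.5,11.258) [heading=240, draw]
  FD 13: (-16.5,11.258) -> (-23,0) [heading=240, draw]
]
FD 1: (-23,0) -> (-23.5,-0.866) [heading=240, draw]
Final: pos=(-23.5,-0.866), heading=240, 5 segment(s) drawn

Segment endpoints: x in {-23.5, -23, -16.5, -11.5, -5, 0}, y in {-0.866, 0, 0, 8.66, 11.258, 19.919}
xmin=-23.5, ymin=-0.866, xmax=0, ymax=19.919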